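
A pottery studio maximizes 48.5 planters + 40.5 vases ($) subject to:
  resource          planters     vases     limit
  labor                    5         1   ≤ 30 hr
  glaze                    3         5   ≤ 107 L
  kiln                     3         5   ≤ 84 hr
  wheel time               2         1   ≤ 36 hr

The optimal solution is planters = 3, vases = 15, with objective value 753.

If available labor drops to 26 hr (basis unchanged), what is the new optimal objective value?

Check each constraint at x*: labor 30/30 (tight); glaze 84/107 (slack 23); kiln 84/84 (tight); wheel time 21/36 (slack 15).
Slack constraints have shadow price 0 (complementary slackness).
The binding rows give the dual system: 5·y_labor + 3·y_kiln = 48.5 and 1·y_labor + 5·y_kiln = 40.5.
Solving: y_labor = 5.5, y_kiln = 7.
Δz = y_labor·Δb = 5.5 × (-4) = -22, so new z* = 753 − 22 = 731.

731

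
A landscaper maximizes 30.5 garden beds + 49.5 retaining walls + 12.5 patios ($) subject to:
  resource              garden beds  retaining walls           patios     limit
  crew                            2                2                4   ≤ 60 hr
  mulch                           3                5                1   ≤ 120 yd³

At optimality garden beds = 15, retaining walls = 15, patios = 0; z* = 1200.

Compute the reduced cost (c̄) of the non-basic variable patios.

-1

At the optimum: crew uses 60 of 60 (binding); mulch uses 120 of 120 (binding).
Dual feasibility on the basic columns requires 2·y_crew + 3·y_mulch = 30.5, 2·y_crew + 5·y_mulch = 49.5.
Solving: y_crew = 1, y_mulch = 9.5.
Reduced cost of patios: c₃ − yᵀa₃ = 12.5 − (1·4 + 9.5·1) = 12.5 − 13.5 = -1.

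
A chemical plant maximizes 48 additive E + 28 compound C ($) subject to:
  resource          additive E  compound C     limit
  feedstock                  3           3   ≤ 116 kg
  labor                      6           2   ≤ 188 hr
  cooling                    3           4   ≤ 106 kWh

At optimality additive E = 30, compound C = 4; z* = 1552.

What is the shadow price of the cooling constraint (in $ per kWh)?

4

Check each constraint at x*: feedstock 102/116 (slack 14); labor 188/188 (tight); cooling 106/106 (tight).
Slack constraints have shadow price 0 (complementary slackness).
Dual feasibility on the basic columns requires 6·y_labor + 3·y_cooling = 48, 2·y_labor + 4·y_cooling = 28.
This yields shadow prices y_labor = 6, y_cooling = 4.
Shadow price of cooling = 4.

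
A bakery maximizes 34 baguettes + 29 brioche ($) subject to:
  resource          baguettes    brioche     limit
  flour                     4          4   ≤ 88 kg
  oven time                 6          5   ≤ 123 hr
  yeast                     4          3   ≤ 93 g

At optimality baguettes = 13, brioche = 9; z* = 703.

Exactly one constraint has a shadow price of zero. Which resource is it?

flour: 88/88 (binding)
oven time: 123/123 (binding)
yeast: 79/93 (slack 14)
By complementary slackness, a constraint with positive slack has shadow price 0 → yeast.

yeast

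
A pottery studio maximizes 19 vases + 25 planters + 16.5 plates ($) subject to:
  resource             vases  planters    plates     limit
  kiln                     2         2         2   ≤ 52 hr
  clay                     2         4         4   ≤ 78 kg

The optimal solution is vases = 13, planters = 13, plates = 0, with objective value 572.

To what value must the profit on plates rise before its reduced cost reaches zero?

At the optimum: kiln uses 52 of 52 (binding); clay uses 78 of 78 (binding).
Dual feasibility on the basic columns requires 2·y_kiln + 2·y_clay = 19, 2·y_kiln + 4·y_clay = 25.
This yields shadow prices y_kiln = 6.5, y_clay = 3.
plates enters the basis when its profit ≥ yᵀa₃ = 6.5·2 + 3·4 = 25.

25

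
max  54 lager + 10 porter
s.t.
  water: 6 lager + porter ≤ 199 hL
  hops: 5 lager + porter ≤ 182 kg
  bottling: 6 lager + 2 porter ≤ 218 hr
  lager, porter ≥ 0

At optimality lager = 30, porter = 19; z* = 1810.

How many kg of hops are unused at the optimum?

hops used = 5·30 + 1·19 = 169; slack = 182 − 169 = 13.

13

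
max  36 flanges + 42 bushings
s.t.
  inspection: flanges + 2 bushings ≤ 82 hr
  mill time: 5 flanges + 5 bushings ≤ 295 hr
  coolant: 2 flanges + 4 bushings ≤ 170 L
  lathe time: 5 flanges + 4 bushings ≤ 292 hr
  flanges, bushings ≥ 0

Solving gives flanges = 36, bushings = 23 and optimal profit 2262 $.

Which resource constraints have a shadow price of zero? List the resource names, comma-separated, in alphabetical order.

inspection: 82/82 (binding)
mill time: 295/295 (binding)
coolant: 164/170 (slack 6)
lathe time: 272/292 (slack 20)
By complementary slackness, a constraint with positive slack has shadow price 0 → coolant, lathe time.

coolant, lathe time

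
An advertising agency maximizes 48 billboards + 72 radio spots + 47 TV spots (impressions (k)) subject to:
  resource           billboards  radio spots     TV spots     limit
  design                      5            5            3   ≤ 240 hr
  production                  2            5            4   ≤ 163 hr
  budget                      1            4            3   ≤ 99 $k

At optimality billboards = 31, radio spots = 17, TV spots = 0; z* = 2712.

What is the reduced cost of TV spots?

-1

Check each constraint at x*: design 240/240 (tight); production 147/163 (slack 16); budget 99/99 (tight).
Since production is not tight, its dual is 0.
The binding rows give the dual system: 5·y_design + 1·y_budget = 48 and 5·y_design + 4·y_budget = 72.
Solving: y_design = 8, y_budget = 8.
Reduced cost of TV spots: c₃ − yᵀa₃ = 47 − (8·3 + 8·3) = 47 − 48 = -1.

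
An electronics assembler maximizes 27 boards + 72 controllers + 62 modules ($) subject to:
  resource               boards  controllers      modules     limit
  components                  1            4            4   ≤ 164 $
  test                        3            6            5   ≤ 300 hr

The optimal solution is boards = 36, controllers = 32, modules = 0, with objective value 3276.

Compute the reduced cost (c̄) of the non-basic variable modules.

Both components and test are binding at x*.
Dual feasibility on the basic columns requires 1·y_components + 3·y_test = 27, 4·y_components + 6·y_test = 72.
Solving: y_components = 9, y_test = 6.
Reduced cost of modules: c₃ − yᵀa₃ = 62 − (9·4 + 6·5) = 62 − 66 = -4.

-4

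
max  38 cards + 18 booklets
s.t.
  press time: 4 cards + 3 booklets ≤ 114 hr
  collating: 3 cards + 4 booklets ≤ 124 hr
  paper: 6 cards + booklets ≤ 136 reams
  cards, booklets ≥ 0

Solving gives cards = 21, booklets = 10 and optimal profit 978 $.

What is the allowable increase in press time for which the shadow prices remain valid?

Binding constraints: press time, paper. The basis is B = [[4,3],[6,1]] with det -14.
Per unit increase in press time, x* moves by d = (-0.0714, 0.4286).
The basis stays optimal until collating becomes binding; allowable increase = 14 hr.

14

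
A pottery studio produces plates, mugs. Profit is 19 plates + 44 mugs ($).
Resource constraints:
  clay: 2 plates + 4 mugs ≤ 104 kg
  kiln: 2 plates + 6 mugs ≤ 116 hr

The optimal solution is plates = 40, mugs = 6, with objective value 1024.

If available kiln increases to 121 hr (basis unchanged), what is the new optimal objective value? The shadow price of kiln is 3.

Δb = 5, so new z* = 1024 + (3)·(5) = 1024 + 15 = 1039.

1039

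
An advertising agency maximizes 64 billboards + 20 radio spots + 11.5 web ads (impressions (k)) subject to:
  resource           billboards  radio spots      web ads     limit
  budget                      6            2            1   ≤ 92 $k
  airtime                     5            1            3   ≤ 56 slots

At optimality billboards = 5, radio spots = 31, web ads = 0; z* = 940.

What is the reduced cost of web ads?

At the optimum: budget uses 92 of 92 (binding); airtime uses 56 of 56 (binding).
The binding rows give the dual system: 6·y_budget + 5·y_airtime = 64 and 2·y_budget + 1·y_airtime = 20.
Solving: y_budget = 9, y_airtime = 2.
Reduced cost of web ads: c₃ − yᵀa₃ = 11.5 − (9·1 + 2·3) = 11.5 − 15 = -3.5.

-3.5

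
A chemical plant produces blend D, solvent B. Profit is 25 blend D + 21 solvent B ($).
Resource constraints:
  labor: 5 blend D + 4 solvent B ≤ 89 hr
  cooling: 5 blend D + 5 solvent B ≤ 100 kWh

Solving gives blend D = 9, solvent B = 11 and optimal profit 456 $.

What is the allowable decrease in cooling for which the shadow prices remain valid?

11

Binding constraints: labor, cooling. The basis is B = [[5,4],[5,5]] with det 5.
Per unit decrease in cooling, x* moves by d = (0.8, -1).
The basis stays optimal until solvent B reaches 0; allowable decrease = 11 kWh.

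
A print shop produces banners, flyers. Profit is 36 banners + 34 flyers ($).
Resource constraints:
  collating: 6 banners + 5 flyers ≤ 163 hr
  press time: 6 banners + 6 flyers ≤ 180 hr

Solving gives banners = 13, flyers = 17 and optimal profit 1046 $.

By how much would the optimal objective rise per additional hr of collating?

Check each constraint at x*: collating 163/163 (tight); press time 180/180 (tight).
From A_Bᵀ y = c: 6·y_collating + 6·y_press time = 36; 5·y_collating + 6·y_press time = 34.
Solving: y_collating = 2, y_press time = 4.
Shadow price of collating = 2.

2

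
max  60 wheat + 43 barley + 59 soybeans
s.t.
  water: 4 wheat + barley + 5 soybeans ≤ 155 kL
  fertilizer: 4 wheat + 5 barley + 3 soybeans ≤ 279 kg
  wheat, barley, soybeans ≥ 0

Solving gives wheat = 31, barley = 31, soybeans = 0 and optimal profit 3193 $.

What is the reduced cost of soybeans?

-2

Check each constraint at x*: water 155/155 (tight); fertilizer 279/279 (tight).
The binding rows give the dual system: 4·y_water + 4·y_fertilizer = 60 and 1·y_water + 5·y_fertilizer = 43.
→ y_water = 8 and y_fertilizer = 7.
Reduced cost of soybeans: c₃ − yᵀa₃ = 59 − (8·5 + 7·3) = 59 − 61 = -2.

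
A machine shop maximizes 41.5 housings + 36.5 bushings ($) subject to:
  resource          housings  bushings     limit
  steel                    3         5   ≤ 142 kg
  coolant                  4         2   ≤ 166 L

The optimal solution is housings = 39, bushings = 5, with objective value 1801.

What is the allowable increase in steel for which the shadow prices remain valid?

273

Binding constraints: steel, coolant. The basis is B = [[3,5],[4,2]] with det -14.
Per unit increase in steel, x* moves by d = (-0.1429, 0.2857).
The basis stays optimal until housings reaches 0; allowable increase = 273 kg.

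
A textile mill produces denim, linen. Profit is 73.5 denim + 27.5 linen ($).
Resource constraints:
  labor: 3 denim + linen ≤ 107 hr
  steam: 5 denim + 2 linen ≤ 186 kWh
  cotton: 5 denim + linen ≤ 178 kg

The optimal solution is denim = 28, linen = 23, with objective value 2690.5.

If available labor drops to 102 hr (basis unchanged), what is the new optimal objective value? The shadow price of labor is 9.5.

Δb = -5, so new z* = 2690.5 + (9.5)·(-5) = 2690.5 − 47.5 = 2643.

2643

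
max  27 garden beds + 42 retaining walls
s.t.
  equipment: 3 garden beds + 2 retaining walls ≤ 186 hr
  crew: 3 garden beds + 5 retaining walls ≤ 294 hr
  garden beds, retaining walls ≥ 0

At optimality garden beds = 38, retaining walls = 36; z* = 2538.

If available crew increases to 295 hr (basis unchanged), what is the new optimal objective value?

Both equipment and crew are binding at x*.
The binding rows give the dual system: 3·y_equipment + 3·y_crew = 27 and 2·y_equipment + 5·y_crew = 42.
This yields shadow prices y_equipment = 1, y_crew = 8.
Δz = y_crew·Δb = 8 × (1) = 8, so new z* = 2538 + 8 = 2546.

2546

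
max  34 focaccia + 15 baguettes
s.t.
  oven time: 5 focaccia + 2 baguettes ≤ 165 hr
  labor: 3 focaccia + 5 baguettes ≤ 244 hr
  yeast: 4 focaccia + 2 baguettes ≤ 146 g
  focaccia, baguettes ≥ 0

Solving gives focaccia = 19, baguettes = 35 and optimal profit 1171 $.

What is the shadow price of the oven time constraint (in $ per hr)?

At the optimum: oven time uses 165 of 165 (binding); labor uses 232 of 244 (slack = 12); yeast uses 146 of 146 (binding).
Slack constraints have shadow price 0 (complementary slackness).
From A_Bᵀ y = c: 5·y_oven time + 4·y_yeast = 34; 2·y_oven time + 2·y_yeast = 15.
→ y_oven time = 4 and y_yeast = 3.5.
Shadow price of oven time = 4.

4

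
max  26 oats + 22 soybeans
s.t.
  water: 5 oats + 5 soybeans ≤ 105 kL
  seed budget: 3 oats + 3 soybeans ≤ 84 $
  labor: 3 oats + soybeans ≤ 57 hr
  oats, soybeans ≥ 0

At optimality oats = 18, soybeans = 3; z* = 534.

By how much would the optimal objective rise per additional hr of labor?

Binding: water and labor. Non-binding: seed budget (21 unused).
Slack constraints have shadow price 0 (complementary slackness).
The binding rows give the dual system: 5·y_water + 3·y_labor = 26 and 5·y_water + 1·y_labor = 22.
→ y_water = 4 and y_labor = 2.
Shadow price of labor = 2.

2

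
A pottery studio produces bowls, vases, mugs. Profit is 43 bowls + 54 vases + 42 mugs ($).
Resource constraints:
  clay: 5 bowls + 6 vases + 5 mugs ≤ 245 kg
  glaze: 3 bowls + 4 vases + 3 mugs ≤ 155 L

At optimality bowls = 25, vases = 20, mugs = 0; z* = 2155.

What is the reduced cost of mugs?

-1

At the optimum: clay uses 245 of 245 (binding); glaze uses 155 of 155 (binding).
From A_Bᵀ y = c: 5·y_clay + 3·y_glaze = 43; 6·y_clay + 4·y_glaze = 54.
This yields shadow prices y_clay = 5, y_glaze = 6.
Reduced cost of mugs: c₃ − yᵀa₃ = 42 − (5·5 + 6·3) = 42 − 43 = -1.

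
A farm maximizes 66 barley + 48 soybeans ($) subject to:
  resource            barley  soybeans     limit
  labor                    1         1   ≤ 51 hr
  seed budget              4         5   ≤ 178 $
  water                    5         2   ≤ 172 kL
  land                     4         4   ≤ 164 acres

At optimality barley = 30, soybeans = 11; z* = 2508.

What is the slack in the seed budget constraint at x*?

seed budget used = 4·30 + 5·11 = 175; slack = 178 − 175 = 3.

3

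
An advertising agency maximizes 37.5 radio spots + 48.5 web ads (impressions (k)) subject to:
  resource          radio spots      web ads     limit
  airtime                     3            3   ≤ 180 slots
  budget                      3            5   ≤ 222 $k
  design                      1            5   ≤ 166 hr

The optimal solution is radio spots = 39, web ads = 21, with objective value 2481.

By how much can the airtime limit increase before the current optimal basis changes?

42

Binding constraints: airtime, budget. The basis is B = [[3,3],[3,5]] with det 6.
Per unit increase in airtime, x* moves by d = (0.8333, -0.5).
The basis stays optimal until web ads reaches 0; allowable increase = 42 slots.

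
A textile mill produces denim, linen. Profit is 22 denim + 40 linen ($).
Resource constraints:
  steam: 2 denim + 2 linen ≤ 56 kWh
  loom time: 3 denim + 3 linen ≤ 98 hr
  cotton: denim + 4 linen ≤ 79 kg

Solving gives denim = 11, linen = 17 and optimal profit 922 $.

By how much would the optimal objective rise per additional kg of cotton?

Binding: steam and cotton. Non-binding: loom time (14 unused).
By complementary slackness, y = 0 for the non-binding constraint.
From A_Bᵀ y = c: 2·y_steam + 1·y_cotton = 22; 2·y_steam + 4·y_cotton = 40.
Solving: y_steam = 8, y_cotton = 6.
Shadow price of cotton = 6.

6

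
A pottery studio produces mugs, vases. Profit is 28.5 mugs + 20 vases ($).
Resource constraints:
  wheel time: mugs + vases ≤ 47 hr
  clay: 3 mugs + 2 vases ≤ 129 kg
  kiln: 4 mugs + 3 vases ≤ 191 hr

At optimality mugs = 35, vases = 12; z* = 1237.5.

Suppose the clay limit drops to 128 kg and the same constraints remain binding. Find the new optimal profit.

At the optimum: wheel time uses 47 of 47 (binding); clay uses 129 of 129 (binding); kiln uses 176 of 191 (slack = 15).
Slack constraints have shadow price 0 (complementary slackness).
The binding rows give the dual system: 1·y_wheel time + 3·y_clay = 28.5 and 1·y_wheel time + 2·y_clay = 20.
Solving: y_wheel time = 3, y_clay = 8.5.
Δz = y_clay·Δb = 8.5 × (-1) = -8.5, so new z* = 1237.5 − 8.5 = 1229.

1229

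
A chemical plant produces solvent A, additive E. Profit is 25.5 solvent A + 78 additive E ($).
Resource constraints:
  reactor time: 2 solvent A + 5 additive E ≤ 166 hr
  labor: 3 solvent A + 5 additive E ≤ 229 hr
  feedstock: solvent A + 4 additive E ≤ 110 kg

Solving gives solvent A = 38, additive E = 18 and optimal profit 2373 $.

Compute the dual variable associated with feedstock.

At the optimum: reactor time uses 166 of 166 (binding); labor uses 204 of 229 (slack = 25); feedstock uses 110 of 110 (binding).
Since labor is not tight, its dual is 0.
From A_Bᵀ y = c: 2·y_reactor time + 1·y_feedstock = 25.5; 5·y_reactor time + 4·y_feedstock = 78.
Solving: y_reactor time = 8, y_feedstock = 9.5.
Shadow price of feedstock = 9.5.

9.5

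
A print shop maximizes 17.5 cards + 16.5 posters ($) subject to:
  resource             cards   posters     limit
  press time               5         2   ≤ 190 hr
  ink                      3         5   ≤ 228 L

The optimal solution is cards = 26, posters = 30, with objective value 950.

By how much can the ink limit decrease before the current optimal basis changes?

Binding constraints: press time, ink. The basis is B = [[5,2],[3,5]] with det 19.
Per unit decrease in ink, x* moves by d = (0.1053, -0.2632).
The basis stays optimal until posters reaches 0; allowable decrease = 114 L.

114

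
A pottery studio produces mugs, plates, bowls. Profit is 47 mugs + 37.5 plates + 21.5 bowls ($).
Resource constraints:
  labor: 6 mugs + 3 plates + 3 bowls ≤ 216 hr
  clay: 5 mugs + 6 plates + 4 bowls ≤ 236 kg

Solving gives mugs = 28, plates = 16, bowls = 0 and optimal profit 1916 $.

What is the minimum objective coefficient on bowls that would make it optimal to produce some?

29.5

Both labor and clay are binding at x*.
From A_Bᵀ y = c: 6·y_labor + 5·y_clay = 47; 3·y_labor + 6·y_clay = 37.5.
Solving: y_labor = 4.5, y_clay = 4.
bowls enters the basis when its profit ≥ yᵀa₃ = 4.5·3 + 4·4 = 29.5.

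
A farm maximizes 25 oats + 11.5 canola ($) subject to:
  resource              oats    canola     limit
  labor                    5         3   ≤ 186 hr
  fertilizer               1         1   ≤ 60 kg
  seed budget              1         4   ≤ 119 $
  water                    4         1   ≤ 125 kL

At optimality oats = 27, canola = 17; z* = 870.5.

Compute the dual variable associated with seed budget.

0

At the optimum: labor uses 186 of 186 (binding); fertilizer uses 44 of 60 (slack = 16); seed budget uses 95 of 119 (slack = 24); water uses 125 of 125 (binding).
Since fertilizer, seed budget are not tight, their duals are 0.
The binding rows give the dual system: 5·y_labor + 4·y_water = 25 and 3·y_labor + 1·y_water = 11.5.
Solving: y_labor = 3, y_water = 2.5.
Shadow price of seed budget = 0.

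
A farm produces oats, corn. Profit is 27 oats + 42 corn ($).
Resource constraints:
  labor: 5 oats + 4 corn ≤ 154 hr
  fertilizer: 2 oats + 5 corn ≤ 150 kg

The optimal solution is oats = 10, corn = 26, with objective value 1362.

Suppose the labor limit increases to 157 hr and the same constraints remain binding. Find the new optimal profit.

1371

Both labor and fertilizer are binding at x*.
From A_Bᵀ y = c: 5·y_labor + 2·y_fertilizer = 27; 4·y_labor + 5·y_fertilizer = 42.
→ y_labor = 3 and y_fertilizer = 6.
Δz = y_labor·Δb = 3 × (3) = 9, so new z* = 1362 + 9 = 1371.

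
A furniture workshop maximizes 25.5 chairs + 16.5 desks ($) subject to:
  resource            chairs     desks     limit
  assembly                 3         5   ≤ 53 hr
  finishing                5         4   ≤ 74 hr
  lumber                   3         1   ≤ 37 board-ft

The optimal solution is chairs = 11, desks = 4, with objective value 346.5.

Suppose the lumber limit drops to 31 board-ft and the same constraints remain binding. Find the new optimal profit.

307.5

Binding: assembly and lumber. Non-binding: finishing (3 unused).
Slack constraints have shadow price 0 (complementary slackness).
The binding rows give the dual system: 3·y_assembly + 3·y_lumber = 25.5 and 5·y_assembly + 1·y_lumber = 16.5.
Solving: y_assembly = 2, y_lumber = 6.5.
Δz = y_lumber·Δb = 6.5 × (-6) = -39, so new z* = 346.5 − 39 = 307.5.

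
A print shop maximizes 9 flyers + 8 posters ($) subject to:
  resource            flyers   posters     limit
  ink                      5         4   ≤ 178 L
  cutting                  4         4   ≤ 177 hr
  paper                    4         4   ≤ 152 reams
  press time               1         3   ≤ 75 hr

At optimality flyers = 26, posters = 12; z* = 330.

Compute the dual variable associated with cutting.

At the optimum: ink uses 178 of 178 (binding); cutting uses 152 of 177 (slack = 25); paper uses 152 of 152 (binding); press time uses 62 of 75 (slack = 13).
Since cutting, press time are not tight, their duals are 0.
From A_Bᵀ y = c: 5·y_ink + 4·y_paper = 9; 4·y_ink + 4·y_paper = 8.
This yields shadow prices y_ink = 1, y_paper = 1.
Shadow price of cutting = 0.

0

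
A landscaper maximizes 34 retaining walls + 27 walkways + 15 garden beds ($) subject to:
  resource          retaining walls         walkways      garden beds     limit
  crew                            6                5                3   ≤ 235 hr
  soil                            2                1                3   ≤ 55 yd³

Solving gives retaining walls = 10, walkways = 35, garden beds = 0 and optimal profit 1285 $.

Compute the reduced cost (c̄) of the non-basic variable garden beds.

Check each constraint at x*: crew 235/235 (tight); soil 55/55 (tight).
From A_Bᵀ y = c: 6·y_crew + 2·y_soil = 34; 5·y_crew + 1·y_soil = 27.
Solving: y_crew = 5, y_soil = 2.
Reduced cost of garden beds: c₃ − yᵀa₃ = 15 − (5·3 + 2·3) = 15 − 21 = -6.

-6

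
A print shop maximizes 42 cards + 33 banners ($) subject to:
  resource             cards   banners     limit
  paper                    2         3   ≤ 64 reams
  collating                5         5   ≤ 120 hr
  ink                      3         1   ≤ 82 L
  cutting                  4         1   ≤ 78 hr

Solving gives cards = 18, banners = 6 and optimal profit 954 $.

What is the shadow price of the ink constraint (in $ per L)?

0

At the optimum: paper uses 54 of 64 (slack = 10); collating uses 120 of 120 (binding); ink uses 60 of 82 (slack = 22); cutting uses 78 of 78 (binding).
By complementary slackness, y = 0 for the non-binding constraints.
From A_Bᵀ y = c: 5·y_collating + 4·y_cutting = 42; 5·y_collating + 1·y_cutting = 33.
Solving: y_collating = 6, y_cutting = 3.
Shadow price of ink = 0.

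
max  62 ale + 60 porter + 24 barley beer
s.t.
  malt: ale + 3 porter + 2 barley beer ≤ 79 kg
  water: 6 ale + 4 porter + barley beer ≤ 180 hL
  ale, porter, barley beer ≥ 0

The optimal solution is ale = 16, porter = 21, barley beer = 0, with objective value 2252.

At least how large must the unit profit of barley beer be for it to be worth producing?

Check each constraint at x*: malt 79/79 (tight); water 180/180 (tight).
From A_Bᵀ y = c: 1·y_malt + 6·y_water = 62; 3·y_malt + 4·y_water = 60.
This yields shadow prices y_malt = 8, y_water = 9.
barley beer enters the basis when its profit ≥ yᵀa₃ = 8·2 + 9·1 = 25.

25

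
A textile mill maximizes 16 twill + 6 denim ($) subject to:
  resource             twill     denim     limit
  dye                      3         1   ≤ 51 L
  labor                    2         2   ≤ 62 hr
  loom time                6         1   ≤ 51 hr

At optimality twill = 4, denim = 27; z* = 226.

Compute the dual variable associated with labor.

2

At the optimum: dye uses 39 of 51 (slack = 12); labor uses 62 of 62 (binding); loom time uses 51 of 51 (binding).
Slack constraints have shadow price 0 (complementary slackness).
From A_Bᵀ y = c: 2·y_labor + 6·y_loom time = 16; 2·y_labor + 1·y_loom time = 6.
→ y_labor = 2 and y_loom time = 2.
Shadow price of labor = 2.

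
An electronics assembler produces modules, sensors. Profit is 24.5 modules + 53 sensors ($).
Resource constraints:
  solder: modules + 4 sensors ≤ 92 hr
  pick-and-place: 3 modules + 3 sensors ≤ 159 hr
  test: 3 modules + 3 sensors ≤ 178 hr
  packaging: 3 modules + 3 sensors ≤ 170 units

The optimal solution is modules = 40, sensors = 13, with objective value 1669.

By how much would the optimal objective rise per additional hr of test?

0

Binding: solder and pick-and-place. Non-binding: test (19 unused), packaging (11 unused).
Since test, packaging are not tight, their duals are 0.
The binding rows give the dual system: 1·y_solder + 3·y_pick-and-place = 24.5 and 4·y_solder + 3·y_pick-and-place = 53.
→ y_solder = 9.5 and y_pick-and-place = 5.
Shadow price of test = 0.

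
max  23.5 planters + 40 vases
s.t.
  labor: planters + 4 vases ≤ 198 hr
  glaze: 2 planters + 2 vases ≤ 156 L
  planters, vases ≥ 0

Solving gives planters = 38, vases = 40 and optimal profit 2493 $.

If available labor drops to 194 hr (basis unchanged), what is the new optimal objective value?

Both labor and glaze are binding at x*.
From A_Bᵀ y = c: 1·y_labor + 2·y_glaze = 23.5; 4·y_labor + 2·y_glaze = 40.
→ y_labor = 5.5 and y_glaze = 9.
Δz = y_labor·Δb = 5.5 × (-4) = -22, so new z* = 2493 − 22 = 2471.

2471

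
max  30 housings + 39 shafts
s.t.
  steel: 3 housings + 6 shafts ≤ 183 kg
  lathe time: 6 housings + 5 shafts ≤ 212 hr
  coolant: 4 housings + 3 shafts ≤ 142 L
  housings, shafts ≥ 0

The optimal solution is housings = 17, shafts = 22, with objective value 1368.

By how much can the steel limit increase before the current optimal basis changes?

71.4

Binding constraints: steel, lathe time. The basis is B = [[3,6],[6,5]] with det -21.
Per unit increase in steel, x* moves by d = (-0.2381, 0.2857).
The basis stays optimal until housings reaches 0; allowable increase = 71.4 kg.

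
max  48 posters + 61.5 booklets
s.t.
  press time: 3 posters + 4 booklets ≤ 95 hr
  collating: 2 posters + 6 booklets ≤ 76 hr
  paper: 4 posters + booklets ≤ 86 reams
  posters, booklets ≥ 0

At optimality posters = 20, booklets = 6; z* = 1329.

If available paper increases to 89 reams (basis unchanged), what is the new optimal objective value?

1351.5

At the optimum: press time uses 84 of 95 (slack = 11); collating uses 76 of 76 (binding); paper uses 86 of 86 (binding).
Since press time is not tight, its dual is 0.
Dual feasibility on the basic columns requires 2·y_collating + 4·y_paper = 48, 6·y_collating + 1·y_paper = 61.5.
→ y_collating = 9 and y_paper = 7.5.
Δz = y_paper·Δb = 7.5 × (3) = 22.5, so new z* = 1329 + 22.5 = 1351.5.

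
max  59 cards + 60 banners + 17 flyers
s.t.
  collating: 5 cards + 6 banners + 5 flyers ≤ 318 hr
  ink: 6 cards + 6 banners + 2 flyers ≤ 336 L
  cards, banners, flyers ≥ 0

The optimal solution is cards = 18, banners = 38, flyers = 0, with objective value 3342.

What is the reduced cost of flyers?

-6

Check each constraint at x*: collating 318/318 (tight); ink 336/336 (tight).
The binding rows give the dual system: 5·y_collating + 6·y_ink = 59 and 6·y_collating + 6·y_ink = 60.
→ y_collating = 1 and y_ink = 9.
Reduced cost of flyers: c₃ − yᵀa₃ = 17 − (1·5 + 9·2) = 17 − 23 = -6.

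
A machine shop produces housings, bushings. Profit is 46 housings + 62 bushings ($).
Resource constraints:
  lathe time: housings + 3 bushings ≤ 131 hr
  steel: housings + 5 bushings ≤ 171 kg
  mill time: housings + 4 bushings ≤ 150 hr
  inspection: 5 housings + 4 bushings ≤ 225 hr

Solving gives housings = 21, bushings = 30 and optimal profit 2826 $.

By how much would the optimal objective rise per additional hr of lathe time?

Binding: steel and inspection. Non-binding: lathe time (20 unused), mill time (9 unused).
Slack constraints have shadow price 0 (complementary slackness).
The binding rows give the dual system: 1·y_steel + 5·y_inspection = 46 and 5·y_steel + 4·y_inspection = 62.
→ y_steel = 6 and y_inspection = 8.
Shadow price of lathe time = 0.

0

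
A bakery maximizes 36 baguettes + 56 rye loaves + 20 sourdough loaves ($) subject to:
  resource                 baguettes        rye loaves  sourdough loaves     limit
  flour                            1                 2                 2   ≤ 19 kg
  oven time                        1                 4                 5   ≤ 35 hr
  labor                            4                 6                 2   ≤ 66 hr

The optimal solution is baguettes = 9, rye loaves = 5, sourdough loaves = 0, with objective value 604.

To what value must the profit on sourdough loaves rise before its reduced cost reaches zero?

Check each constraint at x*: flour 19/19 (tight); oven time 29/35 (slack 6); labor 66/66 (tight).
Slack constraints have shadow price 0 (complementary slackness).
From A_Bᵀ y = c: 1·y_flour + 4·y_labor = 36; 2·y_flour + 6·y_labor = 56.
→ y_flour = 4 and y_labor = 8.
sourdough loaves enters the basis when its profit ≥ yᵀa₃ = 4·2 + 8·2 = 24.

24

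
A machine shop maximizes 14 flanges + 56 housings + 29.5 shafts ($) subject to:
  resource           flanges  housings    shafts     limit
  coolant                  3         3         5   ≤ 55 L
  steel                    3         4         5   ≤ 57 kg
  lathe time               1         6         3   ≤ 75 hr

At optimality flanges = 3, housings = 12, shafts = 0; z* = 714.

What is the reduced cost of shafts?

-4.5

Check each constraint at x*: coolant 45/55 (slack 10); steel 57/57 (tight); lathe time 75/75 (tight).
Slack constraints have shadow price 0 (complementary slackness).
Dual feasibility on the basic columns requires 3·y_steel + 1·y_lathe time = 14, 4·y_steel + 6·y_lathe time = 56.
This yields shadow prices y_steel = 2, y_lathe time = 8.
Reduced cost of shafts: c₃ − yᵀa₃ = 29.5 − (2·5 + 8·3) = 29.5 − 34 = -4.5.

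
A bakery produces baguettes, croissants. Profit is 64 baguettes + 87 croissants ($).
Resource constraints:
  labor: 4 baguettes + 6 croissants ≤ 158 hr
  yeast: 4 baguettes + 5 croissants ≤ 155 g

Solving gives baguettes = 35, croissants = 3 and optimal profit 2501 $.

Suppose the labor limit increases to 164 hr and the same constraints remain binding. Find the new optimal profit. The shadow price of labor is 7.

2543

Δb = 6, so new z* = 2501 + (7)·(6) = 2501 + 42 = 2543.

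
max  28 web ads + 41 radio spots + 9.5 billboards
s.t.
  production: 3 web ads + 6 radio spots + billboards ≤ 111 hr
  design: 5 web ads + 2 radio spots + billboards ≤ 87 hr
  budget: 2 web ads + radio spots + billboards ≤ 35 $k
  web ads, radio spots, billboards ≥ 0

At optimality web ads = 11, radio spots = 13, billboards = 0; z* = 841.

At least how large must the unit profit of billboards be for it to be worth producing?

Binding: production and budget. Non-binding: design (6 unused).
Slack constraints have shadow price 0 (complementary slackness).
The binding rows give the dual system: 3·y_production + 2·y_budget = 28 and 6·y_production + 1·y_budget = 41.
This yields shadow prices y_production = 6, y_budget = 5.
billboards enters the basis when its profit ≥ yᵀa₃ = 6·1 + 5·1 = 11.

11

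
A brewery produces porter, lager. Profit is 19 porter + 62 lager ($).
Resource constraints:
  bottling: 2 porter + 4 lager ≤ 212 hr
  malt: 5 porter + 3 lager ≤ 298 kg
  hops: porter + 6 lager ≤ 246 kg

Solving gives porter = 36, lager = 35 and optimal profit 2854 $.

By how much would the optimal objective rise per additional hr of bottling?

Binding: bottling and hops. Non-binding: malt (13 unused).
Slack constraints have shadow price 0 (complementary slackness).
The binding rows give the dual system: 2·y_bottling + 1·y_hops = 19 and 4·y_bottling + 6·y_hops = 62.
→ y_bottling = 6.5 and y_hops = 6.
Shadow price of bottling = 6.5.

6.5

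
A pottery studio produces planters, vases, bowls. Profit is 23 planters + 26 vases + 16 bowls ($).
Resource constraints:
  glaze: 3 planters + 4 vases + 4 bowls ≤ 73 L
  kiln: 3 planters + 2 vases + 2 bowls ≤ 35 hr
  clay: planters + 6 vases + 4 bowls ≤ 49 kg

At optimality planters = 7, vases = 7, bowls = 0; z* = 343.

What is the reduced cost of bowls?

Check each constraint at x*: glaze 49/73 (slack 24); kiln 35/35 (tight); clay 49/49 (tight).
By complementary slackness, y = 0 for the non-binding constraint.
The binding rows give the dual system: 3·y_kiln + 1·y_clay = 23 and 2·y_kiln + 6·y_clay = 26.
Solving: y_kiln = 7, y_clay = 2.
Reduced cost of bowls: c₃ − yᵀa₃ = 16 − (7·2 + 2·4) = 16 − 22 = -6.

-6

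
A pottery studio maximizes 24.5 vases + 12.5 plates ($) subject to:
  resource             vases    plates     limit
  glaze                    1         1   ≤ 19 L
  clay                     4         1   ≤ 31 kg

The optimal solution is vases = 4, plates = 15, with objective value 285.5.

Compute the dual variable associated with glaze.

8.5

At the optimum: glaze uses 19 of 19 (binding); clay uses 31 of 31 (binding).
Dual feasibility on the basic columns requires 1·y_glaze + 4·y_clay = 24.5, 1·y_glaze + 1·y_clay = 12.5.
→ y_glaze = 8.5 and y_clay = 4.
Shadow price of glaze = 8.5.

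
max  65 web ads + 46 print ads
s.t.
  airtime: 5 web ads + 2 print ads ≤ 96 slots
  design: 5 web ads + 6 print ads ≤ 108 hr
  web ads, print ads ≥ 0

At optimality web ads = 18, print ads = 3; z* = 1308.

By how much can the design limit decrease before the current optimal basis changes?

Binding constraints: airtime, design. The basis is B = [[5,2],[5,6]] with det 20.
Per unit decrease in design, x* moves by d = (0.1, -0.25).
The basis stays optimal until print ads reaches 0; allowable decrease = 12 hr.

12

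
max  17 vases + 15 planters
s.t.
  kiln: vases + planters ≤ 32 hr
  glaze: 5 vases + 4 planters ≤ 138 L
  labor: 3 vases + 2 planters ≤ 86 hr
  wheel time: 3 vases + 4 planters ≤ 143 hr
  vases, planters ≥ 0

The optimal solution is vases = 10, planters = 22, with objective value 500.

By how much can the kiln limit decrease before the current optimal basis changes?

4.4

Binding constraints: kiln, glaze. The basis is B = [[1,1],[5,4]] with det -1.
Per unit decrease in kiln, x* moves by d = (4, -5).
The basis stays optimal until planters reaches 0; allowable decrease = 4.4 hr.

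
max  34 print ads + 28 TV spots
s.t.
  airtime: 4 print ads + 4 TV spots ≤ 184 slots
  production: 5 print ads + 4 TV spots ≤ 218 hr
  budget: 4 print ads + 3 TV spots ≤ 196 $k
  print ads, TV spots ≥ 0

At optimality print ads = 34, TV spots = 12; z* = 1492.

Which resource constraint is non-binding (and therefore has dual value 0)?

budget

airtime: 184/184 (binding)
production: 218/218 (binding)
budget: 172/196 (slack 24)
By complementary slackness, a constraint with positive slack has shadow price 0 → budget.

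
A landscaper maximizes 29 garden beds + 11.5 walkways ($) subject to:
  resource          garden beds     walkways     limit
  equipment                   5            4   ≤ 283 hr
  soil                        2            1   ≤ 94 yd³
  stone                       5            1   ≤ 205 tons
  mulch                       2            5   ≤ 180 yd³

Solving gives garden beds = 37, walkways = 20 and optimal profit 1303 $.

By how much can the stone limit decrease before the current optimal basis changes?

2.25

Binding constraints: soil, stone. The basis is B = [[2,1],[5,1]] with det -3.
Per unit decrease in stone, x* moves by d = (-0.3333, 0.6667).
The basis stays optimal until mulch becomes binding; allowable decrease = 2.25 tons.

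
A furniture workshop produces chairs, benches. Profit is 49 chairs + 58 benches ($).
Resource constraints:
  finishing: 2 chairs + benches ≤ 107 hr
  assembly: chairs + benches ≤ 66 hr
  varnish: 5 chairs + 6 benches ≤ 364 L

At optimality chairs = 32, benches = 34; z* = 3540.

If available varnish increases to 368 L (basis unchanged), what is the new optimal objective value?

Check each constraint at x*: finishing 98/107 (slack 9); assembly 66/66 (tight); varnish 364/364 (tight).
Since finishing is not tight, its dual is 0.
From A_Bᵀ y = c: 1·y_assembly + 5·y_varnish = 49; 1·y_assembly + 6·y_varnish = 58.
Solving: y_assembly = 4, y_varnish = 9.
Δz = y_varnish·Δb = 9 × (4) = 36, so new z* = 3540 + 36 = 3576.

3576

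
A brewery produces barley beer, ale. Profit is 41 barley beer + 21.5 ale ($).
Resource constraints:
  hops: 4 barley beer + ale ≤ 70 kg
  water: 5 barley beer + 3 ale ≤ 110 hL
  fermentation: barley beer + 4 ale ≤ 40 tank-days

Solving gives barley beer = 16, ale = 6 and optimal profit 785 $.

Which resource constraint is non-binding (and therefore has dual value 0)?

water

hops: 70/70 (binding)
water: 98/110 (slack 12)
fermentation: 40/40 (binding)
By complementary slackness, a constraint with positive slack has shadow price 0 → water.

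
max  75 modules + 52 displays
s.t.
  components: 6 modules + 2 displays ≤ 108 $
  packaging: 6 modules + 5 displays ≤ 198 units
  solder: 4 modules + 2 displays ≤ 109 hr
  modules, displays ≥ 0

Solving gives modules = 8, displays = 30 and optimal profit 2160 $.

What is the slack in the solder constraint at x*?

solder used = 4·8 + 2·30 = 92; slack = 109 − 92 = 17.

17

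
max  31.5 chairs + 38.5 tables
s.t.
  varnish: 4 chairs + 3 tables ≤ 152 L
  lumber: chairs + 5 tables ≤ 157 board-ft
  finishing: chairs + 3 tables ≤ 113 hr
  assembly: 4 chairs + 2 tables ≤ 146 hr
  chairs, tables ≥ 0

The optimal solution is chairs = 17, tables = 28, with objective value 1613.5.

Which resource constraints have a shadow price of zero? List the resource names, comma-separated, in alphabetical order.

varnish: 152/152 (binding)
lumber: 157/157 (binding)
finishing: 101/113 (slack 12)
assembly: 124/146 (slack 22)
By complementary slackness, a constraint with positive slack has shadow price 0 → assembly, finishing.

assembly, finishing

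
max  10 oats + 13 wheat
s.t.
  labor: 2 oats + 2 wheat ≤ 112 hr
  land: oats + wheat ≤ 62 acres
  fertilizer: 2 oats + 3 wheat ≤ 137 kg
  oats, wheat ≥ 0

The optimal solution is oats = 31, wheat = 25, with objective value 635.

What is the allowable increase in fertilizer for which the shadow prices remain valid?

31

Binding constraints: labor, fertilizer. The basis is B = [[2,2],[2,3]] with det 2.
Per unit increase in fertilizer, x* moves by d = (-1, 1).
The basis stays optimal until oats reaches 0; allowable increase = 31 kg.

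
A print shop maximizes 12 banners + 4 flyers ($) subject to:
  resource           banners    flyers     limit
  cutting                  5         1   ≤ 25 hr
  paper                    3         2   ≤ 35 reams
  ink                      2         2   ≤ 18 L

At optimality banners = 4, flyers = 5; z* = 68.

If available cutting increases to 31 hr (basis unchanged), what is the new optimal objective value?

80

Binding: cutting and ink. Non-binding: paper (13 unused).
Since paper is not tight, its dual is 0.
Dual feasibility on the basic columns requires 5·y_cutting + 2·y_ink = 12, 1·y_cutting + 2·y_ink = 4.
This yields shadow prices y_cutting = 2, y_ink = 1.
Δz = y_cutting·Δb = 2 × (6) = 12, so new z* = 68 + 12 = 80.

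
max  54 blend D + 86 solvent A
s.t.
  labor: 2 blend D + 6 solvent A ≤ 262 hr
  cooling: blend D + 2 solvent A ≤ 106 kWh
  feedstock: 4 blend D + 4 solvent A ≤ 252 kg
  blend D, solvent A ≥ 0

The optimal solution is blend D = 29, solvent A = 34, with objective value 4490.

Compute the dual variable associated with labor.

8

Check each constraint at x*: labor 262/262 (tight); cooling 97/106 (slack 9); feedstock 252/252 (tight).
By complementary slackness, y = 0 for the non-binding constraint.
From A_Bᵀ y = c: 2·y_labor + 4·y_feedstock = 54; 6·y_labor + 4·y_feedstock = 86.
Solving: y_labor = 8, y_feedstock = 9.5.
Shadow price of labor = 8.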